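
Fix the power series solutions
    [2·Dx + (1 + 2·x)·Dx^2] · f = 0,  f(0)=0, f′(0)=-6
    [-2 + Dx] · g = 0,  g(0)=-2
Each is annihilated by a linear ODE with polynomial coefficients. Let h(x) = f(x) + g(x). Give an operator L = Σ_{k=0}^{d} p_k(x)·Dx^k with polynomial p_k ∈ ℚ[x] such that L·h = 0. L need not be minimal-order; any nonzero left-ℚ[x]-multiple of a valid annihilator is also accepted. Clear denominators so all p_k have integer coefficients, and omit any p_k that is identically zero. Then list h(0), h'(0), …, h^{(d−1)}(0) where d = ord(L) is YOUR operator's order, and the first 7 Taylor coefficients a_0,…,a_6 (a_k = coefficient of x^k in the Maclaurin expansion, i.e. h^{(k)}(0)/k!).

L = (-6 - 4·x)·Dx + (1 - 4·x - 4·x^2)·Dx^2 + (1 + 3·x + 2·x^2)·Dx^3  (order 3).
h: a_k = -2, -10, 2, -32/3, 32/3, -296/15, 1432/45, …
ICs: h(0) = -2, h′(0) = -10, h′′(0) = 4.

f: a_k = 0, -6, 6, -8, 12, -96/5, 32, …
g: a_k = -2, -4, -4, -8/3, -4/3, -8/15, -8/45, …
Sum ⇒ L₀ = lclm(L_f,L_g) in ℚ(x)⟨Dx⟩.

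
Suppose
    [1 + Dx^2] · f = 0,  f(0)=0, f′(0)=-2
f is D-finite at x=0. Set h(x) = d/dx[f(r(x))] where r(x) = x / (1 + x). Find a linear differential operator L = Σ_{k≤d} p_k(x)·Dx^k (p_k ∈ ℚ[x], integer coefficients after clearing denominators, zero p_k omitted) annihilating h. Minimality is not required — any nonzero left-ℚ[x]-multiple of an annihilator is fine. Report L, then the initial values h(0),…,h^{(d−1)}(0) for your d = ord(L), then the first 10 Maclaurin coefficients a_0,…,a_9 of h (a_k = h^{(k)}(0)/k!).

L = (7 + 12·x + 6·x^2) + (6 + 18·x + 18·x^2 + 6·x^3)·Dx + (1 + 4·x + 6·x^2 + 4·x^3 + x^4)·Dx^2  (order 2).
h: a_k = -2, 4, -5, 4, -1/12, -15/2, 6931/360, -1591/45, 224179/4032, -159935/2016, …
ICs: h(0) = -2, h′(0) = 4.

f: a_k = 0, -2, 0, 1/3, 0, -1/60, 0, 1/2520, 0, -1/181440, …
f∘r: x↦r, Dx↦Dx/r' in L_f ⇒ L₀.
h₀' ⇒ L via d/dx closure of L₀.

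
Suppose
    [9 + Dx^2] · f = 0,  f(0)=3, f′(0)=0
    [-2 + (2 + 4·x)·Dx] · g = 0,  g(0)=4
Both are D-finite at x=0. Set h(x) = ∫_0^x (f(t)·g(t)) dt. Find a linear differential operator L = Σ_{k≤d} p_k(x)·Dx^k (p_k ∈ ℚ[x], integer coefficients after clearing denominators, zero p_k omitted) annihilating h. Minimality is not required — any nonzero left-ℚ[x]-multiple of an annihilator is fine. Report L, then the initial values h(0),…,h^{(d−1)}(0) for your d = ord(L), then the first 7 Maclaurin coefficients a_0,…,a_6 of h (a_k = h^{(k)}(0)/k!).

L = (12 + 36·x + 36·x^2)·Dx + (-2 - 4·x)·Dx^2 + (1 + 4·x + 4·x^2)·Dx^3  (order 3).
h: a_k = 0, 12, 6, -20, -12, 12, 4, …
ICs: h(0) = 0, h′(0) = 12, h′′(0) = 12.

f: a_k = 3, 0, -27/2, 0, 81/8, 0, -243/80, …
g: a_k = 4, 4, -2, 2, -5/2, 7/2, -21/4, …
L₀ := L_f ⊗_s L_g (sym. prod.), ord ≤ 2.
h=∫h₀ ⇒ L = L₀·Dx.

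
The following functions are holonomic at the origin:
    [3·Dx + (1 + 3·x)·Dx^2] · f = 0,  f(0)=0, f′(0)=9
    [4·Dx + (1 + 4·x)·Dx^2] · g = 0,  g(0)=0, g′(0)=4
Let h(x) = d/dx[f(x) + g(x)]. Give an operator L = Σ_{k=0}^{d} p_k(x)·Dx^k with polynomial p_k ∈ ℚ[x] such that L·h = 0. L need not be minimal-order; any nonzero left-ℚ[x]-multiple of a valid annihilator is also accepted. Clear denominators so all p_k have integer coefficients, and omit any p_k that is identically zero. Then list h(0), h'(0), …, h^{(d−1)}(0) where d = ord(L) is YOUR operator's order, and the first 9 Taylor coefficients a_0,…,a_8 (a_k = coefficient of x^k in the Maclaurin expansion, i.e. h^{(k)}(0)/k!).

L = 24 + (14 + 48·x)·Dx + (1 + 7·x + 12·x^2)·Dx^2  (order 2).
h: a_k = 13, -43, 145, -499, 1753, -6283, 22945, -85219, 321193, …
ICs: h(0) = 13, h′(0) = -43.

f: a_k = 0, 9, -27/2, 27, -243/4, 729/5, -729/2, 6561/7, -19683/8, …
g: a_k = 0, 4, -8, 64/3, -64, 1024/5, -2048/3, 16384/7, -8192, …
Weyl lclm of L_f,L_g ⇒ L₀ (ord ≤ 4).
h=h₀': d/dx-closure on L₀ ⇒ L.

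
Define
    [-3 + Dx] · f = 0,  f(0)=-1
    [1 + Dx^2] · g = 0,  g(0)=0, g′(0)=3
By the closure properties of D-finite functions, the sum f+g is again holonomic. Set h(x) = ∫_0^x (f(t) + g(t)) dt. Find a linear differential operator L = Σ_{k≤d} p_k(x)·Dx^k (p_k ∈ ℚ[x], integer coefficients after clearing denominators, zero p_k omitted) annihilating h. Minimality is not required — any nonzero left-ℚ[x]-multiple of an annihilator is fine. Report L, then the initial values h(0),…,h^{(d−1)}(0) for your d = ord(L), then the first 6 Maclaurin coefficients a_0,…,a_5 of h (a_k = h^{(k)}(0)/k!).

L = -3·Dx + Dx^2 - 3·Dx^3 + Dx^4  (order 4).
h: a_k = 0, -1, 0, -3/2, -5/4, -27/40, …
ICs: h(0) = 0, h′(0) = -1, h′′(0) = 0, h′′′(0) = -9.

f: a_k = -1, -3, -9/2, -9/2, -27/8, -81/40, …
g: a_k = 0, 3, 0, -1/2, 0, 1/40, …
L₀ := lclm(L_f,L_g); ord L₀ ≤ 1+2.
Integrate: L := L₀·Dx.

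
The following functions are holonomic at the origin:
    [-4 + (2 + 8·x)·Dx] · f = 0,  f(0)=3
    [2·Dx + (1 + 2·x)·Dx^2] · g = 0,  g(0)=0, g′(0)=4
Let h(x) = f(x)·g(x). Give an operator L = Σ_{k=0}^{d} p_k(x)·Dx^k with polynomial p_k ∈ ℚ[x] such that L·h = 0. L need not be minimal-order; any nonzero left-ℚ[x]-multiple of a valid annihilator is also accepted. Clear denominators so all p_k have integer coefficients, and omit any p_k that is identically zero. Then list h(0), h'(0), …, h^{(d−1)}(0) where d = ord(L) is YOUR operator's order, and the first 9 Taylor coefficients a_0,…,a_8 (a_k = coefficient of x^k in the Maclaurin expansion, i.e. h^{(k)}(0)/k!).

f: a_k = 3, 6, -6, 12, -30, 84, -252, 792, -2574, …
g: a_k = 0, 4, -4, 16/3, -8, 64/5, -64/3, 256/7, -64, …
L₀ := L_f ⊗_s L_g (sym. prod.), ord ≤ 2.
L = (8 + 8·x) + (-2 - 8·x)·Dx + (1 + 10·x + 32·x^2 + 32·x^3)·Dx^2  (order 2).
h: a_k = 0, 12, 12, -32, 80, -1048/5, 2904/5, -59328/35, 181056/35, …
ICs: h(0) = 0, h′(0) = 12.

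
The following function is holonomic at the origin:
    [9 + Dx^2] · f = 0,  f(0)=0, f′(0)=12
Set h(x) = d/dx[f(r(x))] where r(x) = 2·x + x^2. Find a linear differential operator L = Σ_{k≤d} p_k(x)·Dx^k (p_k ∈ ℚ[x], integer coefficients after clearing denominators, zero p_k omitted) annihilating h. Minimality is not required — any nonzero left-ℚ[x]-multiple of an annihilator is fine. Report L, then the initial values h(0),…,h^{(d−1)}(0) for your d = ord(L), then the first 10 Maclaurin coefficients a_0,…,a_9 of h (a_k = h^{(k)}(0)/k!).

L = (39 + 144·x + 216·x^2 + 144·x^3 + 36·x^4) + (-3 - 3·x)·Dx + (1 + 2·x + x^2)·Dx^2  (order 2).
h: a_k = 24, 24, -432, -864, 756, 3780, 14904/5, -18144/5, -306909/35, -32481/7, …
ICs: h(0) = 24, h′(0) = 24.

f: a_k = 0, 12, 0, -18, 0, 81/10, 0, -243/140, 0, 243/1120, …
f∘r: x↦r, Dx↦Dx/r' in L_f ⇒ L₀.
Differentiate: ansatz ord ≤ ord L₀ ⇒ L.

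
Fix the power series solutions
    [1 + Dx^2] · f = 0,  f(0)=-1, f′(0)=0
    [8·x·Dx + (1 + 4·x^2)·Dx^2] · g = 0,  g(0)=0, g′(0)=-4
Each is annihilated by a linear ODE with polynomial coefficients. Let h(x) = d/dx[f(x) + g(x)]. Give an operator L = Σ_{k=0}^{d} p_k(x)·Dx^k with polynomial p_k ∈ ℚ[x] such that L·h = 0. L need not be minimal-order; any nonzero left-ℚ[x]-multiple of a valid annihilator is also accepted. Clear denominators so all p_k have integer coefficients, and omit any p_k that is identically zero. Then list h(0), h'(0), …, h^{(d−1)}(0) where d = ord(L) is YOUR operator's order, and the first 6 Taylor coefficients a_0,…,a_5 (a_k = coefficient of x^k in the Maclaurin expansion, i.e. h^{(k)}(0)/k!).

L = (-376·x + 1600·x^3 + 128·x^5) + (-7 + 76·x^2 + 432·x^4 + 64·x^6)·Dx + (-376·x + 1600·x^3 + 128·x^5)·Dx^2 + (-7 + 76·x^2 + 432·x^4 + 64·x^6)·Dx^3  (order 3).
h: a_k = -4, 1, 16, -1/6, -64, 1/120, …
ICs: h(0) = -4, h′(0) = 1, h′′(0) = 32.

f: a_k = -1, 0, 1/2, 0, -1/24, 0, …
g: a_k = 0, -4, 0, 16/3, 0, -64/5, …
L₀ := lclm(L_f,L_g); ord L₀ ≤ 2+2.
Differentiate: ansatz ord ≤ ord L₀ ⇒ L.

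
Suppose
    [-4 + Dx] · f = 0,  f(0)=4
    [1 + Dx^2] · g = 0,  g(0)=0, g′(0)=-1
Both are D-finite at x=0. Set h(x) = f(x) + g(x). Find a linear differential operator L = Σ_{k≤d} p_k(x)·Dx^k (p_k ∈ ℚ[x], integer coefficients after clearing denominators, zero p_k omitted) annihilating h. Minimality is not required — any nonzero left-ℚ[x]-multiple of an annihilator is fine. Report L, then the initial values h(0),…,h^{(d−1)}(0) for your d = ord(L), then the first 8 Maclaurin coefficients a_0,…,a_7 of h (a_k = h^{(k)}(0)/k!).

f: a_k = 4, 16, 32, 128/3, 128/3, 512/15, 1024/45, 4096/315, …
g: a_k = 0, -1, 0, 1/6, 0, -1/120, 0, 1/5040, …
h₀=f+g: left-lcm gives L₀, ord ≤ 3.
L = -4 + Dx - 4·Dx^2 + Dx^3  (order 3).
h: a_k = 4, 15, 32, 257/6, 128/3, 273/8, 1024/45, 65537/5040, …
ICs: h(0) = 4, h′(0) = 15, h′′(0) = 64.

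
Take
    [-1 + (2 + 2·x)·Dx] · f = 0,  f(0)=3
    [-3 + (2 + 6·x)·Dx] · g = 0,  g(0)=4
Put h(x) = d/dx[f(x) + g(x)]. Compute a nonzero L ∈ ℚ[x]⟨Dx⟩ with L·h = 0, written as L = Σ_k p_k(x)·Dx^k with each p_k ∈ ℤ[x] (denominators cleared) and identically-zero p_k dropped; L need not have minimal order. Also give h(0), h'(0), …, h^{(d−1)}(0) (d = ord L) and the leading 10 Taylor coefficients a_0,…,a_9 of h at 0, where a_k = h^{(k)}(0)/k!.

L = -9 + (-24 - 36·x)·Dx + (-4 - 16·x - 12·x^2)·Dx^2  (order 2).
h: a_k = 15/2, -39/4, 333/16, -1635/32, 34125/256, -183897/512, 2021481/2048, -11259963/4096, 506659725/65536, -2870998845/131072, …
ICs: h(0) = 15/2, h′(0) = -39/4.

f: a_k = 3, 3/2, -3/8, 3/16, -15/128, 21/256, -63/1024, 99/2048, -1287/32768, 2145/65536, …
g: a_k = 4, 6, -9/2, 27/4, -405/32, 1701/64, -15309/256, 72171/512, -2814669/8192, 14073345/16384, …
Weyl lclm of L_f,L_g ⇒ L₀ (ord ≤ 2).
h₀' ⇒ L via d/dx closure of L₀.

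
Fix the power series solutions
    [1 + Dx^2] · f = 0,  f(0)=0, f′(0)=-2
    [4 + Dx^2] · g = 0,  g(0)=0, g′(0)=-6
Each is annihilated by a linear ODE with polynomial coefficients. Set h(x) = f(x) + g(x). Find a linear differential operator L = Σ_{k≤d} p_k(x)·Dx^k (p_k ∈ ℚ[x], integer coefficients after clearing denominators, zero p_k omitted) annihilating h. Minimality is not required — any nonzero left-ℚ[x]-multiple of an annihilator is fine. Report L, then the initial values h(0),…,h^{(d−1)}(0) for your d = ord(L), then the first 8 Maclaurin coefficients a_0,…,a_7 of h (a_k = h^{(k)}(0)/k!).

f: a_k = 0, -2, 0, 1/3, 0, -1/60, 0, 1/2520, …
g: a_k = 0, -6, 0, 4, 0, -4/5, 0, 8/105, …
Weyl lclm of L_f,L_g ⇒ L₀ (ord ≤ 4).
L = 4 + 5·Dx^2 + Dx^4  (order 4).
h: a_k = 0, -8, 0, 13/3, 0, -49/60, 0, 193/2520, …
ICs: h(0) = 0, h′(0) = -8, h′′(0) = 0, h′′′(0) = 26.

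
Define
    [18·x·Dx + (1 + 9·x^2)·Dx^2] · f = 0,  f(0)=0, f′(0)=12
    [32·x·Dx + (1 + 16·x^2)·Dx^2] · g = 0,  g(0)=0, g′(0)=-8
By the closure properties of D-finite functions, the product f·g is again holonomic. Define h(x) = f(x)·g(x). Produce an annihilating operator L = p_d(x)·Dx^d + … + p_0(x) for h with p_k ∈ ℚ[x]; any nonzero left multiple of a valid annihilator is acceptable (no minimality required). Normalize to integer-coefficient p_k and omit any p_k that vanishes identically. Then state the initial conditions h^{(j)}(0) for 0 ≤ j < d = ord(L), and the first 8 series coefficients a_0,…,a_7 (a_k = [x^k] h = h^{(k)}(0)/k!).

L = (-3456·x - 144000·x^3 - 1327104·x^5 + 4147200·x^7 + 71663616·x^9)·Dx + (-100 - 11532·x^2 - 259200·x^4 - 1161216·x^6 + 14515200·x^8 + 107495424·x^10)·Dx^2 + (-200·x - 7880·x^3 - 86400·x^5 + 194112·x^7 + 8294400·x^9 + 35831808·x^11)·Dx^3 + (-1 - 50·x^2 - 769·x^4 + 110736·x^8 + 1036800·x^10 + 2985984·x^12)·Dx^4  (order 4).
h: a_k = 0, 0, -96, 0, 800, 0, -40032/5, 0, …
ICs: h(0) = 0, h′(0) = 0, h′′(0) = -192, h′′′(0) = 0.

f: a_k = 0, 12, 0, -36, 0, 972/5, 0, -8748/7, …
g: a_k = 0, -8, 0, 128/3, 0, -2048/5, 0, 32768/7, …
Sym-product of L_f,L_g gives L₀ (≤ ord 4).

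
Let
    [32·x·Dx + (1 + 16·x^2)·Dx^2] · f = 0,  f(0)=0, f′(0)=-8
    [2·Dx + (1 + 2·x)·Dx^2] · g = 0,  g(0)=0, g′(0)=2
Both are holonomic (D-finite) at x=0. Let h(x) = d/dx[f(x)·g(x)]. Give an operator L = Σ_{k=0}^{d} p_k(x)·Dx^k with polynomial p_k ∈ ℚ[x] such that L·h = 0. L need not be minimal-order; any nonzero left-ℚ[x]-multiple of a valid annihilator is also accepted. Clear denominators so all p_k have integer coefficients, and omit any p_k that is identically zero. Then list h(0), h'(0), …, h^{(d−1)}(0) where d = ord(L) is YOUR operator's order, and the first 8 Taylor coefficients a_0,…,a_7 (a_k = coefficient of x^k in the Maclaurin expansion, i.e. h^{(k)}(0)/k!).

f: a_k = 0, -8, 0, 128/3, 0, -2048/5, 0, 32768/7, …
g: a_k = 0, 2, -2, 8/3, -4, 32/5, -32/3, 128/7, …
f·g: L₀ = L_f ⊗_s L_g, ord ≤ 2·2.
h=h₀': d/dx-closure on L₀ ⇒ L.
L = (2304 + 8960·x + 114688·x^2 + 552960·x^3 + 983040·x^4 + 851968·x^5 + 1048576·x^7) + (1032 + 14720·x + 111872·x^2 + 616448·x^3 + 1884160·x^4 + 3047424·x^5 + 2293760·x^6 + 1572864·x^7 + 3670016·x^8)·Dx + (72 + 2512·x + 19968·x^2 + 99072·x^3 + 393216·x^4 + 1019904·x^5 + 1572864·x^6 + 1376256·x^7 + 1572864·x^8 + 2097152·x^9)·Dx^2 + (17 + 132·x + 964·x^2 + 4864·x^3 + 18432·x^4 + 55296·x^5 + 129024·x^6 + 196608·x^7 + 196608·x^8 + 262144·x^9 + 262144·x^10)·Dx^3  (order 3).
h: a_k = 0, -32, 48, 256, -800/3, -68096/15, 77056/15, 335872/5, …
ICs: h(0) = 0, h′(0) = -32, h′′(0) = 96.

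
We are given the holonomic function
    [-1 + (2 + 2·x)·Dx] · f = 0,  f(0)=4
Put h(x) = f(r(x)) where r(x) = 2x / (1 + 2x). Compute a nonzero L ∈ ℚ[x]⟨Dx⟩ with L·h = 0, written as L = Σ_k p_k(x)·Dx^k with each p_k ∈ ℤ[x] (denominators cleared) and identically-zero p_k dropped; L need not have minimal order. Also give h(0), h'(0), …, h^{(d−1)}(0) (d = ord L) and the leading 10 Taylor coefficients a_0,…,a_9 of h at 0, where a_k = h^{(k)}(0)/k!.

f: a_k = 4, 2, -1/2, 1/4, -5/32, 7/64, -21/256, 33/512, -429/8192, 715/16384, …
Change of var in L_f (x↦r) gives L₀.
L = -1 + (1 + 6·x + 8·x^2)·Dx  (order 1).
h: a_k = 4, 4, -10, 26, -141/2, 399/2, -2353/4, 7205/4, -182461/32, 594203/32, …
ICs: h(0) = 4.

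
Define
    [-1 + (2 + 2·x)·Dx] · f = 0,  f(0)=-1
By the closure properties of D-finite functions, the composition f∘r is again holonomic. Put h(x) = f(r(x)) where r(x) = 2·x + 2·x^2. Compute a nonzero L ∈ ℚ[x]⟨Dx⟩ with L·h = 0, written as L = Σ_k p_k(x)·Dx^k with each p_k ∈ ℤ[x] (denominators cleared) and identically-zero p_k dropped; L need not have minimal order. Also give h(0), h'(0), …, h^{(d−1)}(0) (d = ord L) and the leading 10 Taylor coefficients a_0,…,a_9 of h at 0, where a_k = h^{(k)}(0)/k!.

f: a_k = -1, -1/2, 1/8, -1/16, 5/128, -7/256, 21/1024, -33/2048, 429/32768, -715/65536, …
L₀ from L_f via x↦r, Dx↦r'^{-1}Dx.
L = (-1 - 2·x) + (1 + 2·x + 2·x^2)·Dx  (order 1).
h: a_k = -1, -1, -1/2, 1/2, -3/8, 1/8, 3/16, -7/16, 61/128, -27/128, …
ICs: h(0) = -1.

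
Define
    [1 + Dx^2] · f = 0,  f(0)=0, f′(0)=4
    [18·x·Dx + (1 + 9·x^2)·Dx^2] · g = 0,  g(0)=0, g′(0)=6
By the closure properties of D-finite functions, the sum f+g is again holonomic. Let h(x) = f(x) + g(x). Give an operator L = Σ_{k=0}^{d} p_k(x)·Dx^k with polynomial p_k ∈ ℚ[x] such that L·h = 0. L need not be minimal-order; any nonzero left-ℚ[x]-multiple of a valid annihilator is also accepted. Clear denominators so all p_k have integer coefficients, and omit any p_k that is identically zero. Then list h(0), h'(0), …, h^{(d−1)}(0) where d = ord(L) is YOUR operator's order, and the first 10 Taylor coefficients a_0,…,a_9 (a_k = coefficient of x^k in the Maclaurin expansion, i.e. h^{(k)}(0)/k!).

L = (-1926·x + 17820·x^3 + 1458·x^5)·Dx + (-17 + 351·x^2 + 4617·x^4 + 729·x^6)·Dx^2 + (-1926·x + 17820·x^3 + 1458·x^5)·Dx^3 + (-17 + 351·x^2 + 4617·x^4 + 729·x^6)·Dx^4  (order 4).
h: a_k = 0, 10, 0, -56/3, 0, 2917/30, 0, -787321/1260, 0, 396809281/90720, …
ICs: h(0) = 0, h′(0) = 10, h′′(0) = 0, h′′′(0) = -112.

f: a_k = 0, 4, 0, -2/3, 0, 1/30, 0, -1/1260, 0, 1/90720, …
g: a_k = 0, 6, 0, -18, 0, 486/5, 0, -4374/7, 0, 4374, …
L₀ := lclm(L_f,L_g); ord L₀ ≤ 2+2.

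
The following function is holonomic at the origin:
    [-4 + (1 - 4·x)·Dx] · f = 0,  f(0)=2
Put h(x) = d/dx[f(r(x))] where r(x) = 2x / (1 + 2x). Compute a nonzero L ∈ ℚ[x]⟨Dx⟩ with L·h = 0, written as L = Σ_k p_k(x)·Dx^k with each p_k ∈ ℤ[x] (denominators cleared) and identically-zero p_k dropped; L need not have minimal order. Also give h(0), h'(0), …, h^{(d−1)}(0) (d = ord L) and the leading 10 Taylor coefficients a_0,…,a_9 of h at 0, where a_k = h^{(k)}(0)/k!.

f: a_k = 2, 8, 32, 128, 512, 2048, 8192, 32768, 131072, 524288, …
L₀ from L_f via x↦r, Dx↦r'^{-1}Dx.
Differentiate: ansatz ord ≤ ord L₀ ⇒ L.
L = 12 + (-1 + 6·x)·Dx  (order 1).
h: a_k = 16, 192, 1728, 13824, 103680, 746496, 5225472, 35831808, 241864704, 1612431360, …
ICs: h(0) = 16.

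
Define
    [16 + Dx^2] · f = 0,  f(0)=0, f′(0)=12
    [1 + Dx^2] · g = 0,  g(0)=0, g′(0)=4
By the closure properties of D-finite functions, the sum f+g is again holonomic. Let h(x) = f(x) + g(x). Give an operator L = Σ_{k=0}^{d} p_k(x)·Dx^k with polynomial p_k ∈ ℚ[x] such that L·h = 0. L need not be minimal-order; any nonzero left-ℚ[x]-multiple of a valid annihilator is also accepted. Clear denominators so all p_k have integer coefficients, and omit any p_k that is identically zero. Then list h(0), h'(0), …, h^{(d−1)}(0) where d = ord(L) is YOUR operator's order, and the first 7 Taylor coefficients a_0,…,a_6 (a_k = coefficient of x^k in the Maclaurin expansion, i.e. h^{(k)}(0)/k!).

L = 16 + 17·Dx^2 + Dx^4  (order 4).
h: a_k = 0, 16, 0, -98/3, 0, 769/30, 0, …
ICs: h(0) = 0, h′(0) = 16, h′′(0) = 0, h′′′(0) = -196.

f: a_k = 0, 12, 0, -32, 0, 128/5, 0, …
g: a_k = 0, 4, 0, -2/3, 0, 1/30, 0, …
Sum ⇒ L₀ = lclm(L_f,L_g) in ℚ(x)⟨Dx⟩.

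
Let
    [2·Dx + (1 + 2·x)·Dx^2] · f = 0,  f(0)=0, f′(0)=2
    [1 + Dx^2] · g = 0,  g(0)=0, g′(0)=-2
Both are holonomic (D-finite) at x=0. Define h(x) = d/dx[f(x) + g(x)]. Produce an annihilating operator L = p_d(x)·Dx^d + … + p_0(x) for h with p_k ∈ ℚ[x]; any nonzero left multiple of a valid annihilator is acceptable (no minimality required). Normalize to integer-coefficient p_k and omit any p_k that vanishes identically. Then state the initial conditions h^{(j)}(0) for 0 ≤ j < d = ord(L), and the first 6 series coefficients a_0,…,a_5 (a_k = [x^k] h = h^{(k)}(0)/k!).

L = (50 + 8·x + 8·x^2) + (9 + 22·x + 12·x^2 + 8·x^3)·Dx + (50 + 8·x + 8·x^2)·Dx^2 + (9 + 22·x + 12·x^2 + 8·x^3)·Dx^3  (order 3).
h: a_k = 0, -4, 9, -16, 383/12, -64, …
ICs: h(0) = 0, h′(0) = -4, h′′(0) = 18.

f: a_k = 0, 2, -2, 8/3, -4, 32/5, …
g: a_k = 0, -2, 0, 1/3, 0, -1/60, …
h₀=f+g: left-lcm gives L₀, ord ≤ 4.
h₀' ⇒ L via d/dx closure of L₀.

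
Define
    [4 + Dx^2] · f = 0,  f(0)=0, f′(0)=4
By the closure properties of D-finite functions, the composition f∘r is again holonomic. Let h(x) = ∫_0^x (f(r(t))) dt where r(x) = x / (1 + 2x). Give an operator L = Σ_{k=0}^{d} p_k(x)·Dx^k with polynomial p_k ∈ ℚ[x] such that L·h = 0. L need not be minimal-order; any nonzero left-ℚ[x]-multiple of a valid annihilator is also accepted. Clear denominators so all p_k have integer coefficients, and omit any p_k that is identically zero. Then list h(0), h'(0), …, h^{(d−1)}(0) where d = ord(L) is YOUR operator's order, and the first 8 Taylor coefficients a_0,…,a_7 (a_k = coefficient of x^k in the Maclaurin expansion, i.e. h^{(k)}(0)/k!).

L = 4·Dx + (4 + 24·x + 48·x^2 + 32·x^3)·Dx^2 + (1 + 8·x + 24·x^2 + 32·x^3 + 16·x^4)·Dx^3  (order 3).
h: a_k = 0, 0, 2, -8/3, 10/3, -16/5, 4/45, 80/7, …
ICs: h(0) = 0, h′(0) = 0, h′′(0) = 4.

f: a_k = 0, 4, 0, -8/3, 0, 8/15, 0, -16/315, …
L₀ from L_f via x↦r, Dx↦r'^{-1}Dx.
h=∫₀ˣh₀: take L = L₀·Dx.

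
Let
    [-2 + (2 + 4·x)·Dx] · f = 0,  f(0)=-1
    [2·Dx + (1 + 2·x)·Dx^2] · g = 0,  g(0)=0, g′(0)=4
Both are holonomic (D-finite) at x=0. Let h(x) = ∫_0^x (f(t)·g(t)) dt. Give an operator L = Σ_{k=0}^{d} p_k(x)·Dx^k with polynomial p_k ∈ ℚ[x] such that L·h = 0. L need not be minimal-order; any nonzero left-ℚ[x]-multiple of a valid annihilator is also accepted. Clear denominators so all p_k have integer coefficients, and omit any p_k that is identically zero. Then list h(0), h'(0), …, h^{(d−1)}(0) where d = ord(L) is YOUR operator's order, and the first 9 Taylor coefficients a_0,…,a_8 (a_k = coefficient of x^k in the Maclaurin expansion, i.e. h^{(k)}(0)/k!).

f: a_k = -1, -1, 1/2, -1/2, 5/8, -7/8, 21/16, -33/16, 429/128, …
g: a_k = 0, 4, -4, 16/3, -8, 64/5, -64/3, 256/7, -64, …
Sym-product of L_f,L_g gives L₀ (≤ ord 2).
Integrate: L := L₀·Dx.
L = Dx + (1 + 4·x + 4·x^2)·Dx^3  (order 3).
h: a_k = 0, 0, -2, 0, 1/6, -4/15, 71/180, -62/105, 3043/3360, …
ICs: h(0) = 0, h′(0) = 0, h′′(0) = -4.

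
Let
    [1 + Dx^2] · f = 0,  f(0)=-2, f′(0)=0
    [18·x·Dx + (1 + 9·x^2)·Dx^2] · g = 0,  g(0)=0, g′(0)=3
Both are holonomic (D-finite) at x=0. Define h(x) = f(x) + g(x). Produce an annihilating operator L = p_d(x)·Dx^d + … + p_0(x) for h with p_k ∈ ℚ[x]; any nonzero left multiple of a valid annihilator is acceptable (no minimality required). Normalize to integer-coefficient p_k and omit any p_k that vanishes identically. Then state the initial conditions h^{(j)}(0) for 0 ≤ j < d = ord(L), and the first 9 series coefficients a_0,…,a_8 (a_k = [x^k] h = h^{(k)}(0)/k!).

L = (-1926·x + 17820·x^3 + 1458·x^5)·Dx + (-17 + 351·x^2 + 4617·x^4 + 729·x^6)·Dx^2 + (-1926·x + 17820·x^3 + 1458·x^5)·Dx^3 + (-17 + 351·x^2 + 4617·x^4 + 729·x^6)·Dx^4  (order 4).
h: a_k = -2, 3, 1, -9, -1/12, 243/5, 1/360, -2187/7, -1/20160, …
ICs: h(0) = -2, h′(0) = 3, h′′(0) = 2, h′′′(0) = -54.

f: a_k = -2, 0, 1, 0, -1/12, 0, 1/360, 0, -1/20160, …
g: a_k = 0, 3, 0, -9, 0, 243/5, 0, -2187/7, 0, …
L₀ := lclm(L_f,L_g); ord L₀ ≤ 2+2.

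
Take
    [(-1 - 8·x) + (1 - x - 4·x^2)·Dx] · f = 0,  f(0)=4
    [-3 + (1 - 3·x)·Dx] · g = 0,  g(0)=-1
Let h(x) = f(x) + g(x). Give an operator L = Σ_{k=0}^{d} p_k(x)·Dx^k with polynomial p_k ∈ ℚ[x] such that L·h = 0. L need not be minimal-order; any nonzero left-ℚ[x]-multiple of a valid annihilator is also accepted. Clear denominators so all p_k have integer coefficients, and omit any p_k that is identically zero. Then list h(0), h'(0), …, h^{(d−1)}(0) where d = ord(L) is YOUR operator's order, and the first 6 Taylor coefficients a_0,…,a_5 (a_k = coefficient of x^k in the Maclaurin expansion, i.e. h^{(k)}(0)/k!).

L = (6 - 72·x + 144·x^2 - 144·x^3) + (4 - 84·x^2 + 252·x^3 - 288·x^4)·Dx + (-1 + 8·x - 21·x^2 + 8·x^3 + 54·x^4 - 72·x^5)·Dx^2  (order 2).
h: a_k = 3, 1, 11, 9, 35, 17, …
ICs: h(0) = 3, h′(0) = 1.

f: a_k = 4, 4, 20, 36, 116, 260, …
g: a_k = -1, -3, -9, -27, -81, -243, …
f+g: L₀ = lclm(L_f,L_g), ord ≤ 1+1.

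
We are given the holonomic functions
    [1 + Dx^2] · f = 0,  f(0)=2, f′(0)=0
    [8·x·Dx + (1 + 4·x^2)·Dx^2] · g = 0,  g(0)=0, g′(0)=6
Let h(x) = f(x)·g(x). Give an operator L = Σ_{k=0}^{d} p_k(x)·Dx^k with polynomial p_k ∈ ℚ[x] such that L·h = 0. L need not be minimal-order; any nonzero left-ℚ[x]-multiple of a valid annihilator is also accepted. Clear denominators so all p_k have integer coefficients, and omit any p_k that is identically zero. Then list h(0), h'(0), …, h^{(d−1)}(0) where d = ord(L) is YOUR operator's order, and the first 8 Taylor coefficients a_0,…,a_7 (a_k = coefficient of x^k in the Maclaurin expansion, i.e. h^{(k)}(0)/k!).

f: a_k = 2, 0, -1, 0, 1/12, 0, -1/360, 0, …
g: a_k = 0, 6, 0, -8, 0, 96/5, 0, -384/7, …
Sym-product of L_f,L_g gives L₀ (≤ ord 4).
L = (85 + 944·x^2 + 416·x^4 + 256·x^6 + 256·x^8) + (144·x + 704·x^3 + 768·x^5 + 1024·x^7)·Dx + (90 + 992·x^2 + 576·x^4 + 512·x^6 + 512·x^8)·Dx^2 + (144·x + 704·x^3 + 768·x^5 + 1024·x^7)·Dx^3 + (5 + 48·x^2 + 160·x^4 + 256·x^6 + 256·x^8)·Dx^4  (order 4).
h: a_k = 0, 12, 0, -22, 0, 469/10, 0, -54431/420, …
ICs: h(0) = 0, h′(0) = 12, h′′(0) = 0, h′′′(0) = -132.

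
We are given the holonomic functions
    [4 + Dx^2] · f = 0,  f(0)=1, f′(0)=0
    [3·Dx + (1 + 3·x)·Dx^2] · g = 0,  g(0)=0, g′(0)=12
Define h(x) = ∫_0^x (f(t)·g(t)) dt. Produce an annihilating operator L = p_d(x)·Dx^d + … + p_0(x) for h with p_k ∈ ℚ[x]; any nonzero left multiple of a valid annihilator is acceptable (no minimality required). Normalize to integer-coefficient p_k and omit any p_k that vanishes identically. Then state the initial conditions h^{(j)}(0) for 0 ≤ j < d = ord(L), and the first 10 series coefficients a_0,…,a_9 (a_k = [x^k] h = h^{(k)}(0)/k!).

f: a_k = 1, 0, -2, 0, 2/3, 0, -4/45, 0, 2/315, 0, …
g: a_k = 0, 12, -18, 36, -81, 972/5, -486, 8748/7, -6561/2, 8748, …
f·g: L₀ = L_f ⊗_s L_g, ord ≤ 2·2.
∫: right-multiply L₀ by Dx.
L = (-1112 - 1248·x + 7344·x^2 + 27648·x^3 + 20736·x^4)·Dx + (-48 + 2160·x + 10368·x^2 + 10368·x^3)·Dx^2 + (-250 + 240·x + 4968·x^2 + 13824·x^3 + 10368·x^4)·Dx^3 + (-12 + 540·x + 2592·x^2 + 2592·x^3)·Dx^4 + (7 + 138·x + 783·x^2 + 1728·x^3 + 1296·x^4)·Dx^5  (order 5).
h: a_k = 0, 0, 6, -6, 3, -9, 326/15, -48, 23201/210, -23609/90, …
ICs: h(0) = 0, h′(0) = 0, h′′(0) = 12, h′′′(0) = -36, h′′′′(0) = 72.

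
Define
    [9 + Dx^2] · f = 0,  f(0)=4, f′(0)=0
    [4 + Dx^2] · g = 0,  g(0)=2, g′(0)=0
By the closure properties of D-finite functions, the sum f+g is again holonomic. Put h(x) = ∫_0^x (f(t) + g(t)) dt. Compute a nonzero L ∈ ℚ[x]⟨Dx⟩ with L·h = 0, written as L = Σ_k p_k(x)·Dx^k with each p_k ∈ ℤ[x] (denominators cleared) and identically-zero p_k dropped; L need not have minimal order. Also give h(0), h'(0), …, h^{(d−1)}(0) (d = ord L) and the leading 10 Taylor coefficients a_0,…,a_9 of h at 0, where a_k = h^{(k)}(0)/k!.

f: a_k = 4, 0, -18, 0, 27/2, 0, -81/20, 0, 729/1120, 0, …
g: a_k = 2, 0, -4, 0, 4/3, 0, -8/45, 0, 4/315, 0, …
f+g: L₀ = lclm(L_f,L_g), ord ≤ 2+2.
∫: right-multiply L₀ by Dx.
L = 36·Dx + 13·Dx^3 + Dx^5  (order 5).
h: a_k = 0, 6, 0, -22/3, 0, 89/30, 0, -761/1260, 0, 6689/90720, …
ICs: h(0) = 0, h′(0) = 6, h′′(0) = 0, h′′′(0) = -44, h′′′′(0) = 0.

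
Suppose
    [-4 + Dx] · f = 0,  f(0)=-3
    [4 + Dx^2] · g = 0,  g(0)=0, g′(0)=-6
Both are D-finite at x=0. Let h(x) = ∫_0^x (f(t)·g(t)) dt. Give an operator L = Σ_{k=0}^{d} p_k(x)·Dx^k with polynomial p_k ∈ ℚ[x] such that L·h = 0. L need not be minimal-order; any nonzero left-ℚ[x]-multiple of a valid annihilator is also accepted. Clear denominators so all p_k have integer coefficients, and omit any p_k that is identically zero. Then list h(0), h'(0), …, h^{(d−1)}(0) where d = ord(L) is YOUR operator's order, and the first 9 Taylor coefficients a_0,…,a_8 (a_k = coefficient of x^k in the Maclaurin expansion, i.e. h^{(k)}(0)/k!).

L = 20·Dx - 8·Dx^2 + Dx^3  (order 3).
h: a_k = 0, 0, 9, 24, 33, 144/5, 82/5, 176/35, -29/35, …
ICs: h(0) = 0, h′(0) = 0, h′′(0) = 18.

f: a_k = -3, -12, -24, -32, -32, -128/5, -256/15, -1024/105, -512/105, …
g: a_k = 0, -6, 0, 4, 0, -4/5, 0, 8/105, 0, …
f·g: L₀ = L_f ⊗_s L_g, ord ≤ 1·2.
h=∫₀ˣh₀: take L = L₀·Dx.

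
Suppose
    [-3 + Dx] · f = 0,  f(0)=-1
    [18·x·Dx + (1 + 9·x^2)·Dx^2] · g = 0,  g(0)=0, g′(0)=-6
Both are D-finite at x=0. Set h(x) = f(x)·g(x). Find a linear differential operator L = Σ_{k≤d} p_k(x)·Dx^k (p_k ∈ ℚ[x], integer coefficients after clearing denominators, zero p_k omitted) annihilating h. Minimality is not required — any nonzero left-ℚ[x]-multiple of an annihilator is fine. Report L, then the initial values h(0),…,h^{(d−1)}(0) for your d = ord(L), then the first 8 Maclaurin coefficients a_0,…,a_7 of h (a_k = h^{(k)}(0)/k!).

L = (9 - 54·x + 81·x^2) + (-6 + 18·x - 54·x^2)·Dx + (1 + 9·x^2)·Dx^2  (order 2).
h: a_k = 0, 6, 18, 9, -27, 729/20, 891/4, -67797/280, …
ICs: h(0) = 0, h′(0) = 6.

f: a_k = -1, -3, -9/2, -9/2, -27/8, -81/40, -81/80, -243/560, …
g: a_k = 0, -6, 0, 18, 0, -486/5, 0, 4374/7, …
h₀=f·g: eliminate ⇒ L₀, order ≤ 1·2.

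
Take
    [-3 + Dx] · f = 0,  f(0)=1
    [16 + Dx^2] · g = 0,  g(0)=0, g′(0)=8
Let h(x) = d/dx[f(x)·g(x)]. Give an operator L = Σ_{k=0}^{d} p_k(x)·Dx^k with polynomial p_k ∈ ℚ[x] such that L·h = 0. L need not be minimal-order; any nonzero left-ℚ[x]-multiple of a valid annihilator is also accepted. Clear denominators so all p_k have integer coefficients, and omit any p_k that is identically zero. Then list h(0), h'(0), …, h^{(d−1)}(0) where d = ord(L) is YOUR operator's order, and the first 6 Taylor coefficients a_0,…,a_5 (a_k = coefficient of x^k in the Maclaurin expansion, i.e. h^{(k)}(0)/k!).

L = 25 - 6·Dx + Dx^2  (order 2).
h: a_k = 8, 48, 44, -112, -779/3, -858/5, …
ICs: h(0) = 8, h′(0) = 48.

f: a_k = 1, 3, 9/2, 9/2, 27/8, 81/40, …
g: a_k = 0, 8, 0, -64/3, 0, 256/15, …
Sym-product of L_f,L_g gives L₀ (≤ ord 2).
h=h₀': d/dx-closure on L₀ ⇒ L.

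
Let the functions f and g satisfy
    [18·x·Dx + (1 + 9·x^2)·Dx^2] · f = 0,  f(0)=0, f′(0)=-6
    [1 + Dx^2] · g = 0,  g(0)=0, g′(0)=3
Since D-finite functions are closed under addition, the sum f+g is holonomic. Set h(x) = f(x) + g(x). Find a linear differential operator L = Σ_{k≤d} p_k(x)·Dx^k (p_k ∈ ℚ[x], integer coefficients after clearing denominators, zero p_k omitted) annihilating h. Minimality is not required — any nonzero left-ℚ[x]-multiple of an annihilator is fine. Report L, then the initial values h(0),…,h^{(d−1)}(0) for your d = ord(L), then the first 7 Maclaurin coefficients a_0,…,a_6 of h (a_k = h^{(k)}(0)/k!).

f: a_k = 0, -6, 0, 18, 0, -486/5, 0, …
g: a_k = 0, 3, 0, -1/2, 0, 1/40, 0, …
L₀ := lclm(L_f,L_g); ord L₀ ≤ 2+2.
L = (-1926·x + 17820·x^3 + 1458·x^5)·Dx + (-17 + 351·x^2 + 4617·x^4 + 729·x^6)·Dx^2 + (-1926·x + 17820·x^3 + 1458·x^5)·Dx^3 + (-17 + 351·x^2 + 4617·x^4 + 729·x^6)·Dx^4  (order 4).
h: a_k = 0, -3, 0, 35/2, 0, -3887/40, 0, …
ICs: h(0) = 0, h′(0) = -3, h′′(0) = 0, h′′′(0) = 105.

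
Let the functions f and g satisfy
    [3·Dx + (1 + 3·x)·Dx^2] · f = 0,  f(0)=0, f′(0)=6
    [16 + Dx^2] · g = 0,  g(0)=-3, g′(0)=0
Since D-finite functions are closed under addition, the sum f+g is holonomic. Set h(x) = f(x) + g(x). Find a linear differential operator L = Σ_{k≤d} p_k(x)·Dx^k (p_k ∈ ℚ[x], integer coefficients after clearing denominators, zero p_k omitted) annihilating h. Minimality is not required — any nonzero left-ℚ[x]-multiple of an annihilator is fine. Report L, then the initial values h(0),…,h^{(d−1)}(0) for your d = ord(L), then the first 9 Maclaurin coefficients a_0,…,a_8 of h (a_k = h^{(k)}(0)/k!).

L = (1680 + 2304·x + 3456·x^2)·Dx + (272 + 1584·x + 3456·x^2 + 3456·x^3)·Dx^2 + (105 + 144·x + 216·x^2)·Dx^3 + (17 + 99·x + 216·x^2 + 216·x^3)·Dx^4  (order 4).
h: a_k = -3, 6, 15, 18, -145/2, 486/5, -3389/15, 4374/7, -690953/420, …
ICs: h(0) = -3, h′(0) = 6, h′′(0) = 30, h′′′(0) = 108.

f: a_k = 0, 6, -9, 18, -81/2, 486/5, -243, 4374/7, -6561/4, …
g: a_k = -3, 0, 24, 0, -32, 0, 256/15, 0, -512/105, …
f+g: L₀ = lclm(L_f,L_g), ord ≤ 2+2.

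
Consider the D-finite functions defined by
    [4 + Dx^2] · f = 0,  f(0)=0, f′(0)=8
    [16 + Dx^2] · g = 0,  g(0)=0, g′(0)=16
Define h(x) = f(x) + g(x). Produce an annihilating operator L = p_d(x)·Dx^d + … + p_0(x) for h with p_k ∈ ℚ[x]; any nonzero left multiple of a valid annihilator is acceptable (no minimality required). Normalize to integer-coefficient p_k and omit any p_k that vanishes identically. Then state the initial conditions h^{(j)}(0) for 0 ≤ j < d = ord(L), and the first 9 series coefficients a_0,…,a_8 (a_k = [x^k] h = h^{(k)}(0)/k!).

L = 64 + 20·Dx^2 + Dx^4  (order 4).
h: a_k = 0, 24, 0, -48, 0, 176/5, 0, -1376/105, 0, …
ICs: h(0) = 0, h′(0) = 24, h′′(0) = 0, h′′′(0) = -288.

f: a_k = 0, 8, 0, -16/3, 0, 16/15, 0, -32/315, 0, …
g: a_k = 0, 16, 0, -128/3, 0, 512/15, 0, -4096/315, 0, …
h₀=f+g: left-lcm gives L₀, ord ≤ 4.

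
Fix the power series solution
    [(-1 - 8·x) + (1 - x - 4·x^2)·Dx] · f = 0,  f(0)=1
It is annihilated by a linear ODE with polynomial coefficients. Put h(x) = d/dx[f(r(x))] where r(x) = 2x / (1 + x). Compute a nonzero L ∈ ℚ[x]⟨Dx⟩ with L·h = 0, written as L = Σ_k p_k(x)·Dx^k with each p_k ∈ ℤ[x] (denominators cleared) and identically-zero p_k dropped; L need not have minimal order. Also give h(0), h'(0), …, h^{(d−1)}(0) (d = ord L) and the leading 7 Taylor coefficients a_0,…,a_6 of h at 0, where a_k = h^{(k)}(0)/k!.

f: a_k = 1, 1, 5, 9, 29, 65, 181, …
f∘r: x↦r, Dx↦Dx/r' in L_f ⇒ L₀.
Derive L from L₀ (diff closure).
L = (18 + 102·x + 918·x^2 + 578·x^3) + (-1 - 18·x + 306·x^3 + 289·x^4)·Dx  (order 1).
h: a_k = 2, 36, 102, 1224, 2890, 31212, 68782, …
ICs: h(0) = 2.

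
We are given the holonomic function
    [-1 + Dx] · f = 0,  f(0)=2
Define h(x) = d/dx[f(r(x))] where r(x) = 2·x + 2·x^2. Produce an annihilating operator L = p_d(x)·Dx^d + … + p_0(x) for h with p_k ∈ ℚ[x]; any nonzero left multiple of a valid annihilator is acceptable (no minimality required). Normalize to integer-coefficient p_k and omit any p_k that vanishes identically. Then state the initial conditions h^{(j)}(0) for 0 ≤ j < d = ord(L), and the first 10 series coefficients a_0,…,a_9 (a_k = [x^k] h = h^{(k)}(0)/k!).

f: a_k = 2, 2, 1, 1/3, 1/12, 1/60, 1/360, 1/2520, 1/20160, 1/181440, …
h₀=f(r): pull back L_f along r ⇒ L₀.
Differentiate: ansatz ord ≤ ord L₀ ⇒ L.
L = (4 + 8·x + 8·x^2) + (-1 - 2·x)·Dx  (order 1).
h: a_k = 4, 16, 32, 160/3, 208/3, 1216/15, 3712/45, 24448/315, 4192/63, 151936/2835, …
ICs: h(0) = 4.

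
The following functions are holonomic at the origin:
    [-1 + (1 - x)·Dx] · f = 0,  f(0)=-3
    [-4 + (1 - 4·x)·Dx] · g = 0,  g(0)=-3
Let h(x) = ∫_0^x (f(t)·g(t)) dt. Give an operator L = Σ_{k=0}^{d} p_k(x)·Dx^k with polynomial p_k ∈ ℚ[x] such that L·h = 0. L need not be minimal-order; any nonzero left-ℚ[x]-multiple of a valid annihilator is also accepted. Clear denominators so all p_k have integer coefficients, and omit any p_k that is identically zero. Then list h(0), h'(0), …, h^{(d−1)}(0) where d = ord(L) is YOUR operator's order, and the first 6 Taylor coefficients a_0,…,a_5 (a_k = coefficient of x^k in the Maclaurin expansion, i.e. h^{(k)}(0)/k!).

f: a_k = -3, -3, -3, -3, -3, -3, …
g: a_k = -3, -12, -48, -192, -768, -3072, …
Sym-product of L_f,L_g gives L₀ (≤ ord 1).
Integrate: L := L₀·Dx.
L = (-5 + 8·x)·Dx + (1 - 5·x + 4·x^2)·Dx^2  (order 2).
h: a_k = 0, 9, 45/2, 63, 765/4, 3069/5, …
ICs: h(0) = 0, h′(0) = 9.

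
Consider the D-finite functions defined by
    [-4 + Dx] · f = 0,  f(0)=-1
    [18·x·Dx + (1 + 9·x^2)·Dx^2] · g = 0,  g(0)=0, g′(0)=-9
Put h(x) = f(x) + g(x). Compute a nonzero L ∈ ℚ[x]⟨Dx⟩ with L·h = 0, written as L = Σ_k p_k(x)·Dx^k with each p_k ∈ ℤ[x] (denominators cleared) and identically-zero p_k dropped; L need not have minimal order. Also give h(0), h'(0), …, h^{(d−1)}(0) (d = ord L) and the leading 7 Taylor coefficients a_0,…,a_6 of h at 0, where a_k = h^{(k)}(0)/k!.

L = (36 - 144·x - 972·x^2 - 1296·x^3)·Dx + (-17 + 99·x^2 - 648·x^4)·Dx^2 + (2 + 9·x + 36·x^2 + 81·x^3 + 162·x^4)·Dx^3  (order 3).
h: a_k = -1, -13, -8, 49/3, -32/3, -463/3, -256/45, …
ICs: h(0) = -1, h′(0) = -13, h′′(0) = -16.

f: a_k = -1, -4, -8, -32/3, -32/3, -128/15, -256/45, …
g: a_k = 0, -9, 0, 27, 0, -729/5, 0, …
Sum ⇒ L₀ = lclm(L_f,L_g) in ℚ(x)⟨Dx⟩.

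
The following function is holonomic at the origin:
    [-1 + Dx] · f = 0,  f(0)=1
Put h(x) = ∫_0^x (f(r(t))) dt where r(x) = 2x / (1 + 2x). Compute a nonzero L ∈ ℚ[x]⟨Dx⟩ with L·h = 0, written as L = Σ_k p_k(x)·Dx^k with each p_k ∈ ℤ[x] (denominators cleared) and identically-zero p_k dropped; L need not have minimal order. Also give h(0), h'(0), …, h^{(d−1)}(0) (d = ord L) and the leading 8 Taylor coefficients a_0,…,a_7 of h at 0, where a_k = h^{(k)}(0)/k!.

L = -2·Dx + (1 + 4·x + 4·x^2)·Dx^2  (order 2).
h: a_k = 0, 1, 1, -2/3, 1/3, 2/15, -38/45, 604/315, …
ICs: h(0) = 0, h′(0) = 1.

f: a_k = 1, 1, 1/2, 1/6, 1/24, 1/120, 1/720, 1/5040, …
f∘r: x↦r, Dx↦Dx/r' in L_f ⇒ L₀.
∫: right-multiply L₀ by Dx.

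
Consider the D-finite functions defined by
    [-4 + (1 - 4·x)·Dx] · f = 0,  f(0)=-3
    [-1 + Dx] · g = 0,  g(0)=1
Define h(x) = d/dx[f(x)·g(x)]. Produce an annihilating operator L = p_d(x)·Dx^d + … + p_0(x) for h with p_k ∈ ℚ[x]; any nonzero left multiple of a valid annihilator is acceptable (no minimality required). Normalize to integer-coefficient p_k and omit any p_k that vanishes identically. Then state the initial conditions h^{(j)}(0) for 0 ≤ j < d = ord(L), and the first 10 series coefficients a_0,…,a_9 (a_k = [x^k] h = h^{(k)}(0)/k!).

f: a_k = -3, -12, -48, -192, -768, -3072, -12288, -49152, -196608, -786432, …
g: a_k = 1, 1, 1/2, 1/6, 1/24, 1/120, 1/720, 1/5040, 1/40320, 1/362880, …
f·g: L₀ = L_f ⊗_s L_g, ord ≤ 1·1.
Differentiate: ansatz ord ≤ ord L₀ ⇒ L.
L = (41 - 40·x + 16·x^2) + (-5 + 24·x - 16·x^2)·Dx  (order 1).
h: a_k = -15, -123, -1479/2, -7889/2, -157781/8, -757349/8, -106028861/240, -3392923553/1680, -122145247909/13440, -4885809916361/120960, …
ICs: h(0) = -15.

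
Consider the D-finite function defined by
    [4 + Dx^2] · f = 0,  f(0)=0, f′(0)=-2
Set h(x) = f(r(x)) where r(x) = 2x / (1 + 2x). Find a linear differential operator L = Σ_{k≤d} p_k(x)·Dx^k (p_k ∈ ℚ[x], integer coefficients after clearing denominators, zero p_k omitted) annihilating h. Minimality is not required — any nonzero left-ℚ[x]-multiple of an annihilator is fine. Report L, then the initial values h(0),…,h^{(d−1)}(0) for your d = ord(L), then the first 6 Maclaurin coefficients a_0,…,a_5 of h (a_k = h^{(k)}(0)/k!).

f: a_k = 0, -2, 0, 4/3, 0, -4/15, …
h₀=f(r): pull back L_f along r ⇒ L₀.
L = 16 + (4 + 24·x + 48·x^2 + 32·x^3)·Dx + (1 + 8·x + 24·x^2 + 32·x^3 + 16·x^4)·Dx^2  (order 2).
h: a_k = 0, -4, 8, -16/3, -32, 2752/15, …
ICs: h(0) = 0, h′(0) = -4.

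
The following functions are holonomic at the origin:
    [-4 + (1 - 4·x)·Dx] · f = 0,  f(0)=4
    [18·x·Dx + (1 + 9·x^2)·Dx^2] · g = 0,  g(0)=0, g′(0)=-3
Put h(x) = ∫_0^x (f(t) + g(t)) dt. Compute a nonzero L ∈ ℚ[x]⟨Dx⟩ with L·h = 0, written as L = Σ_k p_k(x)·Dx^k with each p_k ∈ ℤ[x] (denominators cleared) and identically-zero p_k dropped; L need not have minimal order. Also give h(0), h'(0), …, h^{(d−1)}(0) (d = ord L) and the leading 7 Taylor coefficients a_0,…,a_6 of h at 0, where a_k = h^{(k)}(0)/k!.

f: a_k = 4, 16, 64, 256, 1024, 4096, 16384, …
g: a_k = 0, -3, 0, 9, 0, -243/5, 0, …
Weyl lclm of L_f,L_g ⇒ L₀ (ord ≤ 3).
h=∫h₀ ⇒ L = L₀·Dx.
L = (-72 + 1152·x + 1944·x^2)·Dx^2 + (57 - 72·x + 765·x^2 + 1944·x^3)·Dx^3 + (-4 + 7·x + 63·x^3 + 324·x^4)·Dx^4  (order 4).
h: a_k = 0, 4, 13/2, 64/3, 265/4, 1024/5, 20237/30, …
ICs: h(0) = 0, h′(0) = 4, h′′(0) = 13, h′′′(0) = 128.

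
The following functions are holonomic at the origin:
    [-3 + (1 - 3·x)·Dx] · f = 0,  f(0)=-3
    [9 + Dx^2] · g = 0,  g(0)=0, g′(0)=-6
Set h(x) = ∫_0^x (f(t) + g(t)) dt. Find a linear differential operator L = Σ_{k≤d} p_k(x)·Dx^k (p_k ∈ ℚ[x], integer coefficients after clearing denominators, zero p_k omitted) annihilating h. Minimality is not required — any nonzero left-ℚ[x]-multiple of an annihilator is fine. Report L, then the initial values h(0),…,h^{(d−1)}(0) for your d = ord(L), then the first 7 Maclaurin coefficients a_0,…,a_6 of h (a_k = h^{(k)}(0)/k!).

f: a_k = -3, -9, -27, -81, -243, -729, -2187, …
g: a_k = 0, -6, 0, 9, 0, -81/20, 0, …
Sum ⇒ L₀ = lclm(L_f,L_g) in ℚ(x)⟨Dx⟩.
Integrate: L := L₀·Dx.
L = (63 - 54·x + 81·x^2)·Dx + (-9 + 45·x - 81·x^2 + 81·x^3)·Dx^2 + (7 - 6·x + 9·x^2)·Dx^3 + (-1 + 5·x - 9·x^2 + 9·x^3)·Dx^4  (order 4).
h: a_k = 0, -3, -15/2, -9, -18, -243/5, -4887/40, …
ICs: h(0) = 0, h′(0) = -3, h′′(0) = -15, h′′′(0) = -54.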